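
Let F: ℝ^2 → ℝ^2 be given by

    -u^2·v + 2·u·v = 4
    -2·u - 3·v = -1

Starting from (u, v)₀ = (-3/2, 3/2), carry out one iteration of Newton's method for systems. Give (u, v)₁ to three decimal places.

At (-3/2, 3/2): F = (-11.875, -0.500).
Jacobian J = [[-2·u·v + 2·v, -u^2 + 2·u], [-2, -3]].
At the point, J = [[7.500, -5.250], [-2.000, -3.000]] (det J = -33.000).
Solving J·Δ = −F gives Δ = (1.000, -0.833).
Then the next iterate is (u, v)₁ = (-0.500, 0.667).

(-0.500, 0.667)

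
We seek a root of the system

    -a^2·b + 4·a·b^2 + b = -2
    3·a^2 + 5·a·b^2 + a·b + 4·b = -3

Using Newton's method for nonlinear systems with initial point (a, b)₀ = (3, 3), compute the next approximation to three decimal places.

(1.563, 2.061)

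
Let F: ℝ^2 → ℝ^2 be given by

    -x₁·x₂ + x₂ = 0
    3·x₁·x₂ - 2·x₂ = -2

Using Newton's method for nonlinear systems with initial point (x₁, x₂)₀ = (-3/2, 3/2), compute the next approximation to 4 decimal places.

At (-3/2, 3/2): F = (3.7500, -7.7500).
Jacobian J = [[-x₂, -x₁ + 1], [3·x₂, 3·x₁ - 2]].
At the point, J = [[-1.5000, 2.5000], [4.5000, -6.5000]] (det J = -1.5000).
Solving J·Δ = −F gives Δ = (-3.3333, -3.5000).
Then the next iterate is (x₁, x₂)₁ = (-4.8333, -2.0000).

(-4.8333, -2.0000)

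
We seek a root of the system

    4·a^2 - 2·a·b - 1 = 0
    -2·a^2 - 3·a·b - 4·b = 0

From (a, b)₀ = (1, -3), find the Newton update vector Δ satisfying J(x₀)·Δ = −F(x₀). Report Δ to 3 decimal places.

At (1, -3): F = (9.000, 19.000).
Jacobian J = [[8·a - 2·b, -2·a], [-4·a - 3·b, -3·a - 4]].
At the point, J = [[14.000, -2.000], [5.000, -7.000]] (det J = -88.000).
Solving J·Δ = −F gives Δ = (-0.284, 2.511).

(-0.284, 2.511)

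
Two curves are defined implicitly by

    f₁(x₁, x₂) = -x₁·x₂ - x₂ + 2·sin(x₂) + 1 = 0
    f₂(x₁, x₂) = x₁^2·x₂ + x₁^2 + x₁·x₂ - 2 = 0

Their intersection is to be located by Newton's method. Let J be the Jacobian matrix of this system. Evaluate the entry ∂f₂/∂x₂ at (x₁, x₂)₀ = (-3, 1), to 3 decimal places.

6.000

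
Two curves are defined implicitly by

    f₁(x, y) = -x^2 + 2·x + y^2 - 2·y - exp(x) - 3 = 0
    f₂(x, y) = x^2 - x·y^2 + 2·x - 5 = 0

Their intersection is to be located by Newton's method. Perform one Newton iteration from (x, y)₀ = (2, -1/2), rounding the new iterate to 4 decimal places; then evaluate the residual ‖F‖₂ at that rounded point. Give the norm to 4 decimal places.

At (2, -1/2): F = (-9.139056, 2.5000).
Jacobian J = [[-2·x - exp(x) + 2, 2·y - 2], [2·x - y^2 + 2, -2·x·y]].
At the point, J = [[-9.389056, -3.0000], [5.7500, 2.0000]] (det J = -1.528112).
Solving J·Δ = −F gives Δ = (-7.0532, 19.0280).
Then the next iterate is (x, y)₁ = (-5.0532, 18.5280).
Re-evaluating at (-5.0532, 18.5280): F = (267.583165, 1745.125207), so ‖F‖₂ = 1765.5205.

1765.5205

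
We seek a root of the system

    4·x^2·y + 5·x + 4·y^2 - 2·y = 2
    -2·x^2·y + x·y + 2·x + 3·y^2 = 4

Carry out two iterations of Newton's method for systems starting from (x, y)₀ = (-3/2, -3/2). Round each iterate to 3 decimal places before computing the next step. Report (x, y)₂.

At (-3/2, -3/2): F = (-11.000, 8.750).
Jacobian J = [[8·x·y + 5, 4·x^2 + 8·y - 2], [-4·x·y + y + 2, -2·x^2 + x + 6·y]].
At the point, J = [[23.000, -5.000], [-8.500, -15.000]] (det J = -387.500).
Solving J·Δ = −F gives Δ = (0.539, 0.278).
Then the next iterate is (x, y)₁ = (-0.961, -1.222).
Round to (-0.961, -1.222) and repeat: F = (-2.90203, 1.98928), J = [[14.39474, -8.08192], [-3.91937, -10.14004]].
Δ = (0.256, 0.097), so (x, y)₂ = (-0.705, -1.125).

(-0.705, -1.125)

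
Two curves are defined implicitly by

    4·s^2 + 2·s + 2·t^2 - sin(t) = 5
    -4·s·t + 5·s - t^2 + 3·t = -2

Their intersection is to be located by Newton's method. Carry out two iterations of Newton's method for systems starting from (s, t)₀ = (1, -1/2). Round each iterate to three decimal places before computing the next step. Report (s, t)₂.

(0.286, -1.953)

At (1, -1/2): F = (1.97943, 7.250).
Jacobian J = [[8·s + 2, 4·t - cos(t)], [-4·t + 5, -4·s - 2·t + 3]].
At the point, J = [[10.000, -2.87758], [7.000, 0.000]] (det J = 20.14308).
Solving J·Δ = −F gives Δ = (-1.036, -2.911).
Then the next iterate is (s, t)₁ = (-0.036, -3.411).
Round to (-0.036, -3.411) and repeat: F = (17.93687, -20.53910), J = [[1.712, -12.68007], [18.644, 9.966]].
Δ = (0.322, 1.458), so (s, t)₂ = (0.286, -1.953).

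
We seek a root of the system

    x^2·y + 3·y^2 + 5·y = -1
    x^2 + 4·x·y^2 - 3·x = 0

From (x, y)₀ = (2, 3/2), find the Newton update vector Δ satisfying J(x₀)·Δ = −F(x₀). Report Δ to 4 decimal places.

At (2, 3/2): F = (21.2500, 16.0000).
Jacobian J = [[2·x·y, x^2 + 6·y + 5], [2·x + 4·y^2 - 3, 8·x·y]].
At the point, J = [[6.0000, 18.0000], [10.0000, 24.0000]] (det J = -36.0000).
Solving J·Δ = −F gives Δ = (6.1667, -3.2361).

(6.1667, -3.2361)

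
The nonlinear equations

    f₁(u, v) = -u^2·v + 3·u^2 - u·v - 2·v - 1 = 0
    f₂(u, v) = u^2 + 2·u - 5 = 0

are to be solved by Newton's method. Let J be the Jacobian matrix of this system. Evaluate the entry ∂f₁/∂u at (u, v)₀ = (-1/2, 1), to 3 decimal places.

-3.000

∂f₁/∂u = -2·u·v + 6·u - v.
At (-1/2, 1) this is -3.000.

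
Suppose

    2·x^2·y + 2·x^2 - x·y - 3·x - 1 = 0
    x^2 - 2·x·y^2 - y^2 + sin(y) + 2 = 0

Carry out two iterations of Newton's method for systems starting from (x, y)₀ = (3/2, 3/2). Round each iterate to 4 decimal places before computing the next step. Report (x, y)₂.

At (3/2, 3/2): F = (3.5000, -3.752505).
Jacobian J = [[4·x·y + 4·x - y - 3, 2·x^2 - x], [2·x - 2·y^2, -4·x·y - 2·y + cos(y)]].
At the point, J = [[10.5000, 3.0000], [-1.5000, -11.929263]] (det J = -120.757259).
Solving J·Δ = −F gives Δ = (-0.2525, -0.2828).
Then the next iterate is (x, y)₁ = (1.2475, 1.2172).
Round to (1.2475, 1.2172) and repeat: F = (0.640106, -0.683718), J = [[6.846628, 1.865013], [-0.468152, -8.161954]].
Δ = (-0.0718, -0.0797), so (x, y)₂ = (1.1757, 1.1375).

(1.1757, 1.1375)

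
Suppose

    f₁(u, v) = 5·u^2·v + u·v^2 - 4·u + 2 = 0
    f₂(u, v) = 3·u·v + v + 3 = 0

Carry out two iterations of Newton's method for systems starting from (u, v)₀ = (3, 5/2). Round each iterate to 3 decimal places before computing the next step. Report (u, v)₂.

(3.351, -0.528)

At (3, 5/2): F = (121.250, 28.000).
Jacobian J = [[10·u·v + v^2 - 4, 5·u^2 + 2·u·v], [3·v, 3·u + 1]].
At the point, J = [[77.250, 60.000], [7.500, 10.000]] (det J = 322.500).
Solving J·Δ = −F gives Δ = (1.450, -3.887).
Then the next iterate is (u, v)₁ = (4.450, -1.387).
Round to (4.450, -1.387) and repeat: F = (-144.56957, -16.90345), J = [[-63.79773, 86.66820], [-4.161, 14.350]].
Δ = (-1.099, 0.859), so (u, v)₂ = (3.351, -0.528).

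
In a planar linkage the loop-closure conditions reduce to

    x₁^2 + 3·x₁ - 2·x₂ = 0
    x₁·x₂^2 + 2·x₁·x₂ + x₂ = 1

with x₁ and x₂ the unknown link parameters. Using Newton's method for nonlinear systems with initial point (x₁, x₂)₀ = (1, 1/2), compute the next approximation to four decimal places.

At (1, 1/2): F = (3.0000, 0.7500).
Jacobian J = [[2·x₁ + 3, -2], [x₂^2 + 2·x₂, 2·x₁·x₂ + 2·x₁ + 1]].
At the point, J = [[5.0000, -2.0000], [1.2500, 4.0000]] (det J = 22.5000).
Solving J·Δ = −F gives Δ = (-0.6000, 0.0000).
Then the next iterate is (x₁, x₂)₁ = (0.4000, 0.5000).

(0.4000, 0.5000)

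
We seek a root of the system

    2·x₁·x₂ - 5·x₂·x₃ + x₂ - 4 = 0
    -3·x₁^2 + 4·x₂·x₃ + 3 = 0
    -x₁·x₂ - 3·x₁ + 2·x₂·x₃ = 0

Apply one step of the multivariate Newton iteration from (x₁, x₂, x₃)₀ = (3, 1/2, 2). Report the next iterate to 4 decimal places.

At (3, 1/2, 2): F = (-5.5000, -20.0000, -8.5000).
Jacobian J = [[2·x₂, 2·x₁ - 5·x₃ + 1, -5·x₂], [-6·x₁, 4·x₃, 4·x₂], [-x₂ - 3, -x₁ + 2·x₃, 2·x₂]].
At the point, J = [[1.0000, -3.0000, -2.5000], [-18.0000, 8.0000, 2.0000], [-3.5000, 1.0000, 1.0000]] (det J = -52.0000).
Solving J·Δ = −F gives Δ = (-3.1154, -5.2115, 2.8077).
Then the next iterate is (x₁, x₂, x₃)₁ = (-0.1154, -4.7115, 4.8077).

(-0.1154, -4.7115, 4.8077)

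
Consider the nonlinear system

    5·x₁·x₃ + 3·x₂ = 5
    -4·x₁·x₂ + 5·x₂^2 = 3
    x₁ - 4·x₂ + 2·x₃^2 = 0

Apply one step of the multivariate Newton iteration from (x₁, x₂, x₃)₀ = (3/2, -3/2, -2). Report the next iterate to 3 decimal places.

At (3/2, -3/2, -2): F = (-24.500, 17.250, 15.500).
Jacobian J = [[5·x₃, 3, 5·x₁], [-4·x₂, -4·x₁ + 10·x₂, 0], [1, -4, 4·x₃]].
At the point, J = [[-10.000, 3.000, 7.500], [6.000, -21.000, 0.000], [1.000, -4.000, -8.000]] (det J = -1558.500).
Solving J·Δ = −F gives Δ = (-1.141, 0.495, 1.547).
Then the next iterate is (x₁, x₂, x₃)₁ = (0.359, -1.005, -0.453).

(0.359, -1.005, -0.453)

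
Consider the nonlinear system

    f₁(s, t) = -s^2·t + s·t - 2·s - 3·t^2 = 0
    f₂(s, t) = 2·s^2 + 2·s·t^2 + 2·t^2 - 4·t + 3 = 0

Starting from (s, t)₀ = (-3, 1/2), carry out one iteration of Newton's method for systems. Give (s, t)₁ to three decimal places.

At (-3, 1/2): F = (-0.750, 18.000).
Jacobian J = [[-2·s·t + t - 2, -s^2 + s - 6·t], [4·s + 2·t^2, 4·s·t + 4·t - 4]].
At the point, J = [[1.500, -15.000], [-11.500, -8.000]] (det J = -184.500).
Solving J·Δ = −F gives Δ = (1.496, 0.100).
Then the next iterate is (s, t)₁ = (-1.504, 0.600).

(-1.504, 0.600)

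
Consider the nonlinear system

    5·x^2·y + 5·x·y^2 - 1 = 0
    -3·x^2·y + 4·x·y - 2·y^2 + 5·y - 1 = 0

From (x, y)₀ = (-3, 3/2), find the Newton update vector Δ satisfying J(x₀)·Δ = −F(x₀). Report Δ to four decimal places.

(0.9704, -0.6119)

At (-3, 3/2): F = (32.7500, -56.5000).
Jacobian J = [[10·x·y + 5·y^2, 5·x^2 + 10·x·y], [-6·x·y + 4·y, -3·x^2 + 4·x - 4·y + 5]].
At the point, J = [[-33.7500, 0.0000], [33.0000, -40.0000]] (det J = 1350.0000).
Solving J·Δ = −F gives Δ = (0.9704, -0.6119).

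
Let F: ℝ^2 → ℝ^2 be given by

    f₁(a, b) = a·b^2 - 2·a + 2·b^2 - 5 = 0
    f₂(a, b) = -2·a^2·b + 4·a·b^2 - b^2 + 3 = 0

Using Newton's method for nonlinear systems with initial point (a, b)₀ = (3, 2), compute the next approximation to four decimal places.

At (3, 2): F = (9.0000, 11.0000).
Jacobian J = [[b^2 - 2, 2·a·b + 4·b], [-4·a·b + 4·b^2, -2·a^2 + 8·a·b - 2·b]].
At the point, J = [[2.0000, 20.0000], [-8.0000, 26.0000]] (det J = 212.0000).
Solving J·Δ = −F gives Δ = (-0.0660, -0.4434).
Then the next iterate is (a, b)₁ = (2.9340, 1.5566).

(2.9340, 1.5566)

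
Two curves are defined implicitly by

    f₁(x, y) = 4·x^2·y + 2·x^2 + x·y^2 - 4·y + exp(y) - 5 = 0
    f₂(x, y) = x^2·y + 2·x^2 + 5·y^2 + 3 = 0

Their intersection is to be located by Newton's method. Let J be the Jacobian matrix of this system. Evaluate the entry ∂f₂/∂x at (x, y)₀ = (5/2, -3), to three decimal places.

-5.000

∂f₂/∂x = 2·x·y + 4·x.
At (5/2, -3) this is -5.000.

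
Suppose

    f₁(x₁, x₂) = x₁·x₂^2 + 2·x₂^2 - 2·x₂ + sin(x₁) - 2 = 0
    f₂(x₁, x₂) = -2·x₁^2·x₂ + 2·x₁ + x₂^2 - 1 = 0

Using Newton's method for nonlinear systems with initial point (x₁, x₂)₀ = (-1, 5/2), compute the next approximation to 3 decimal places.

At (-1, 5/2): F = (-1.59147, -1.750).
Jacobian J = [[x₂^2 + cos(x₁), 2·x₁·x₂ + 4·x₂ - 2], [-4·x₁·x₂ + 2, -2·x₁^2 + 2·x₂]].
At the point, J = [[6.79030, 3.000], [12.000, 3.000]] (det J = -15.62909).
Solving J·Δ = −F gives Δ = (0.030, 0.462).
Then the next iterate is (x₁, x₂)₁ = (-0.970, 2.962).

(-0.970, 2.962)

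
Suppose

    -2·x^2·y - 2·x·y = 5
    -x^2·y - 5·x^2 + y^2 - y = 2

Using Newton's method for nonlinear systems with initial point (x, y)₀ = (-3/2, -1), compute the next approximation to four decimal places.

(-1.6250, -3.0000)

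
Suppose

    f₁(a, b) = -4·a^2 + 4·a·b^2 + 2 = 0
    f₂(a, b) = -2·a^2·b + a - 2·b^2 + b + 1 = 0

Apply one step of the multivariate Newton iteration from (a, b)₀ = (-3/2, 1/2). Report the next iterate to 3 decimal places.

(-0.863, 0.463)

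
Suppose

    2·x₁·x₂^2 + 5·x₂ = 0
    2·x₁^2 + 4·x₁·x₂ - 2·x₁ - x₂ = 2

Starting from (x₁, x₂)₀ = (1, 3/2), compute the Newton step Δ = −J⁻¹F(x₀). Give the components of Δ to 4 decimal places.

(0.1141, -1.1376)

At (1, 3/2): F = (12.0000, 2.5000).
Jacobian J = [[2·x₂^2, 4·x₁·x₂ + 5], [4·x₁ + 4·x₂ - 2, 4·x₁ - 1]].
At the point, J = [[4.5000, 11.0000], [8.0000, 3.0000]] (det J = -74.5000).
Solving J·Δ = −F gives Δ = (0.1141, -1.1376).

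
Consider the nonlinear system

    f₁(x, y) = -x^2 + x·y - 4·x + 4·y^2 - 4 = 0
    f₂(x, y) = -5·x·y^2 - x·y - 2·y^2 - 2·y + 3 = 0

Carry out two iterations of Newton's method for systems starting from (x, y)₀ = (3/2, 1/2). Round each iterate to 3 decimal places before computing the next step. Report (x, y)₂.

At (3/2, 1/2): F = (-10.500, -1.125).
Jacobian J = [[-2·x + y - 4, x + 8·y], [-5·y^2 - y, -10·x·y - x - 4·y - 2]].
At the point, J = [[-6.500, 5.500], [-1.750, -13.000]] (det J = 94.125).
Solving J·Δ = −F gives Δ = (-1.516, 0.118).
Then the next iterate is (x, y)₁ = (-0.016, 0.618).
Round to (-0.016, 0.618) and repeat: F = (-2.41845, 1.04059), J = [[-3.350, 4.928], [-2.52762, -4.35712]].
Δ = (-0.200, 0.355), so (x, y)₂ = (-0.216, 0.973).

(-0.216, 0.973)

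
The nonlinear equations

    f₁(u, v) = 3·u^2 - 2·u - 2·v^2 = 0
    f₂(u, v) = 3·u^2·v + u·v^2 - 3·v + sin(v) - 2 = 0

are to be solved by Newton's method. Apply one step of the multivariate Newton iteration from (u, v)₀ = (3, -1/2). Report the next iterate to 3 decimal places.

(1.705, -0.390)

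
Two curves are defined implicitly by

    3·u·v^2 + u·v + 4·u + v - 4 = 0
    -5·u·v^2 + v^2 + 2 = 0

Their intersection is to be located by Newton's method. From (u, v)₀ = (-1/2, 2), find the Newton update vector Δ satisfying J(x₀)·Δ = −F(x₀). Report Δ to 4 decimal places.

(0.4648, -0.4789)

At (-1/2, 2): F = (-11.0000, 16.0000).
Jacobian J = [[3·v^2 + v + 4, 6·u·v + u + 1], [-5·v^2, -10·u·v + 2·v]].
At the point, J = [[18.0000, -5.5000], [-20.0000, 14.0000]] (det J = 142.0000).
Solving J·Δ = −F gives Δ = (0.4648, -0.4789).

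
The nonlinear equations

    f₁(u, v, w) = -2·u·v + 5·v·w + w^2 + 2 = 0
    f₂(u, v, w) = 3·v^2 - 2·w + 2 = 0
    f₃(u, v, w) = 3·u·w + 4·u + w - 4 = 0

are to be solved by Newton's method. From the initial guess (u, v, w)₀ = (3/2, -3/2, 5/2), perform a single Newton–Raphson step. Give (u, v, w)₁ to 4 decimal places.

At (3/2, -3/2, 5/2): F = (-6.0000, 3.7500, 15.7500).
Jacobian J = [[-2·v, -2·u + 5·w, 5·v + 2·w], [0, 6·v, -2], [3·w + 4, 0, 3·u + 1]].
At the point, J = [[3.0000, 9.5000, -2.5000], [0.0000, -9.0000, -2.0000], [11.5000, 0.0000, 5.5000]] (det J = -625.7500).
Solving J·Δ = −F gives Δ = (-0.8830, 0.6427, -1.0173).
Then the next iterate is (u, v, w)₁ = (0.6170, -0.8573, 1.4827).

(0.6170, -0.8573, 1.4827)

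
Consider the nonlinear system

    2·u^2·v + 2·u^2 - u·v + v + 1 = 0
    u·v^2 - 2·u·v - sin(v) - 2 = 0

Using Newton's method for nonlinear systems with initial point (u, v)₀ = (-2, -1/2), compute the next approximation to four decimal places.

At (-2, -1/2): F = (3.5000, -4.020574).
Jacobian J = [[4·u·v + 4·u - v, 2·u^2 - u + 1], [v^2 - 2·v, 2·u·v - 2·u - cos(v)]].
At the point, J = [[-3.5000, 11.0000], [1.2500, 5.122417]] (det J = -31.678461).
Solving J·Δ = −F gives Δ = (1.9621, 0.3061).
Then the next iterate is (u, v)₁ = (-0.0379, -0.1939).

(-0.0379, -0.1939)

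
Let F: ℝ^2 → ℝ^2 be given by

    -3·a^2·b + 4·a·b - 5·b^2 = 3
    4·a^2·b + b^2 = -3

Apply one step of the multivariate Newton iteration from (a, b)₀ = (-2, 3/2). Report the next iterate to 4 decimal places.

(-1.5234, 0.5625)

At (-2, 3/2): F = (-44.2500, 29.2500).
Jacobian J = [[-6·a·b + 4·b, -3·a^2 + 4·a - 10·b], [8·a·b, 4·a^2 + 2·b]].
At the point, J = [[24.0000, -35.0000], [-24.0000, 19.0000]] (det J = -384.0000).
Solving J·Δ = −F gives Δ = (0.4766, -0.9375).
Then the next iterate is (a, b)₁ = (-1.5234, 0.5625).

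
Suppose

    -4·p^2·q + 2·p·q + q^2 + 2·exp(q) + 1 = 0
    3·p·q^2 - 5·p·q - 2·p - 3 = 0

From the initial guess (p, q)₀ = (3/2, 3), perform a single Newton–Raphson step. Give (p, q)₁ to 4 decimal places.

At (3/2, 3): F = (32.171074, 12.0000).
Jacobian J = [[-8·p·q + 2·q, -4·p^2 + 2·p + 2·q + 2·exp(q)], [3·q^2 - 5·q - 2, 6·p·q - 5·p]].
At the point, J = [[-30.0000, 40.171074], [10.0000, 19.5000]] (det J = -986.710738).
Solving J·Δ = −F gives Δ = (0.1472, -0.6909).
Then the next iterate is (p, q)₁ = (1.6472, 2.3091).

(1.6472, 2.3091)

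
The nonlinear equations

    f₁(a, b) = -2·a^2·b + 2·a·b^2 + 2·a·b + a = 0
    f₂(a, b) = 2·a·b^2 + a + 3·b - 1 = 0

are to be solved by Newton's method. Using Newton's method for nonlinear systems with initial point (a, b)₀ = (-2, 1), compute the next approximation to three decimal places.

(0.000, 1.400)

At (-2, 1): F = (-18.000, -4.000).
Jacobian J = [[-4·a·b + 2·b^2 + 2·b + 1, -2·a^2 + 4·a·b + 2·a], [2·b^2 + 1, 4·a·b + 3]].
At the point, J = [[13.000, -20.000], [3.000, -5.000]] (det J = -5.000).
Solving J·Δ = −F gives Δ = (2.000, 0.400).
Then the next iterate is (a, b)₁ = (0.000, 1.400).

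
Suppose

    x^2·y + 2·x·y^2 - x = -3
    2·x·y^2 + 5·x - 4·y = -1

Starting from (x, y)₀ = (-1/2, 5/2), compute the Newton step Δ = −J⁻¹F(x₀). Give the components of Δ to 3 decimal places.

At (-1/2, 5/2): F = (-2.125, -17.750).
Jacobian J = [[2·x·y + 2·y^2 - 1, x^2 + 4·x·y], [2·y^2 + 5, 4·x·y - 4]].
At the point, J = [[9.000, -4.750], [17.500, -9.000]] (det J = 2.125).
Solving J·Δ = −F gives Δ = (30.676, 57.676).

(30.676, 57.676)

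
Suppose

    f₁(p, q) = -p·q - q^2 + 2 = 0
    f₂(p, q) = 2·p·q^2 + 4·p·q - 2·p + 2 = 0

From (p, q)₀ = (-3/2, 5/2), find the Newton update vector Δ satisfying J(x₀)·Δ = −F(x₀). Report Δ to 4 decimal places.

(0.7254, -0.6610)

At (-3/2, 5/2): F = (-0.5000, -28.7500).
Jacobian J = [[-q, -p - 2·q], [2·q^2 + 4·q - 2, 4·p·q + 4·p]].
At the point, J = [[-2.5000, -3.5000], [20.5000, -21.0000]] (det J = 124.2500).
Solving J·Δ = −F gives Δ = (0.7254, -0.6610).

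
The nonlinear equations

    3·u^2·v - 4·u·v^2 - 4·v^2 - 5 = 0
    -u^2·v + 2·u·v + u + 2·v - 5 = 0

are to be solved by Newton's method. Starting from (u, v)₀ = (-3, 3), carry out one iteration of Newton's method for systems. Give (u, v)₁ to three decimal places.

At (-3, 3): F = (148.000, -47.000).
Jacobian J = [[6·u·v - 4·v^2, 3·u^2 - 8·u·v - 8·v], [-2·u·v + 2·v + 1, -u^2 + 2·u + 2]].
At the point, J = [[-90.000, 75.000], [25.000, -13.000]] (det J = -705.000).
Solving J·Δ = −F gives Δ = (2.271, 0.752).
Then the next iterate is (u, v)₁ = (-0.729, 3.752).

(-0.729, 3.752)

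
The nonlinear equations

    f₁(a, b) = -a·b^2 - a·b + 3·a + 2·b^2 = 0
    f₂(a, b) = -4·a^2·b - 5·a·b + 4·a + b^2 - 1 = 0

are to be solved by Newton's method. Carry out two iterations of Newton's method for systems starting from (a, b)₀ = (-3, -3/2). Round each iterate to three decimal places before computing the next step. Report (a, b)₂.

(-1.872, -1.474)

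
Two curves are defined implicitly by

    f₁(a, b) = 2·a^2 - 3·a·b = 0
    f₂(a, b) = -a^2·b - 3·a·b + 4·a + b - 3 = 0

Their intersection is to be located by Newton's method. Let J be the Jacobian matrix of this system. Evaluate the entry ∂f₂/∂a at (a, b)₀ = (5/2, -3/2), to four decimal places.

∂f₂/∂a = -2·a·b - 3·b + 4.
At (5/2, -3/2) this is 16.0000.

16.0000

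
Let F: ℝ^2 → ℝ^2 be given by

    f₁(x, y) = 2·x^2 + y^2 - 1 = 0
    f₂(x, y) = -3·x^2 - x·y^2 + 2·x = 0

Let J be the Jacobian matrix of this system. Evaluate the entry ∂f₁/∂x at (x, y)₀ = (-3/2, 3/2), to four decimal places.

-6.0000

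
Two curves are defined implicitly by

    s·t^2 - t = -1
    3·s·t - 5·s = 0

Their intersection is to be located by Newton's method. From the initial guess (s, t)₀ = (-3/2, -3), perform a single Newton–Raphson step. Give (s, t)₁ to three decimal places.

(0.252, -3.783)

At (-3/2, -3): F = (-9.500, 21.000).
Jacobian J = [[t^2, 2·s·t - 1], [3·t - 5, 3·s]].
At the point, J = [[9.000, 8.000], [-14.000, -4.500]] (det J = 71.500).
Solving J·Δ = −F gives Δ = (1.752, -0.783).
Then the next iterate is (s, t)₁ = (0.252, -3.783).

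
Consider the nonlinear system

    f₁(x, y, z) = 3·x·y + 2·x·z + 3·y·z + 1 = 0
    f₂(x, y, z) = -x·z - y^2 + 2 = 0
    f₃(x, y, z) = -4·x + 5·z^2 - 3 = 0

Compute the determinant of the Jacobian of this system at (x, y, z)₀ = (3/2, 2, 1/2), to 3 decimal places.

J = [[3·y + 2·z, 3·x + 3·z, 2·x + 3·y], [-z, -2·y, -x], [-4, 0, 10·z]].
At the point, J = [[7.000, 6.000, 9.000], [-0.500, -4.000, -1.500], [-4.000, 0.000, 5.000]].
det J = -233.000.

-233.000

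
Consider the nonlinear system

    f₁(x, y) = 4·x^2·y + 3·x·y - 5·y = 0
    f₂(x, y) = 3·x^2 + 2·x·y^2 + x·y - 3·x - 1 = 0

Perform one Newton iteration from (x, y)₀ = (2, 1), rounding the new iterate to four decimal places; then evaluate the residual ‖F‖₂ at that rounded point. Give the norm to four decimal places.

At (2, 1): F = (17.0000, 11.0000).
Jacobian J = [[8·x·y + 3·y, 4·x^2 + 3·x - 5], [6·x + 2·y^2 + y - 3, 4·x·y + x]].
At the point, J = [[19.0000, 17.0000], [12.0000, 10.0000]] (det J = -14.0000).
Solving J·Δ = −F gives Δ = (-1.2143, 0.3571).
Then the next iterate is (x, y)₁ = (0.7857, 1.3571).
Re-evaluating at (0.7857, 1.3571): F = (-0.235595, 2.455226), so ‖F‖₂ = 2.4665.

2.4665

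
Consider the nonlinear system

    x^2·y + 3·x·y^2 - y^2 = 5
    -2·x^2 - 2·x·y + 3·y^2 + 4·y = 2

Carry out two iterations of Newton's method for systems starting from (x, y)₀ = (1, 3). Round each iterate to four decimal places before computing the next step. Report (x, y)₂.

(1.1981, 1.1243)

At (1, 3): F = (16.0000, 29.0000).
Jacobian J = [[2·x·y + 3·y^2, x^2 + 6·x·y - 2·y], [-4·x - 2·y, -2·x + 6·y + 4]].
At the point, J = [[33.0000, 13.0000], [-10.0000, 20.0000]] (det J = 790.0000).
Solving J·Δ = −F gives Δ = (0.0722, -1.4139).
Then the next iterate is (x, y)₁ = (1.0722, 1.5861).
Round to (1.0722, 1.5861) and repeat: F = (2.399731, 6.191081), J = [[10.948372, 8.181111], [-7.4610, 11.3722]].
Δ = (0.1259, -0.4618), so (x, y)₂ = (1.1981, 1.1243).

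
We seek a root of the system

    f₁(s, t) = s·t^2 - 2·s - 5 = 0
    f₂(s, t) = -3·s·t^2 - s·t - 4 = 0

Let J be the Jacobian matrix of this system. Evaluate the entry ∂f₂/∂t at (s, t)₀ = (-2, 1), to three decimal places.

∂f₂/∂t = -6·s·t - s.
At (-2, 1) this is 14.000.

14.000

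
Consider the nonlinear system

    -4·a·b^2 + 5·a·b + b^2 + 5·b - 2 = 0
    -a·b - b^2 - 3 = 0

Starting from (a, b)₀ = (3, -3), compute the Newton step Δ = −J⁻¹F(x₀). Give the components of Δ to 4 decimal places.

(-0.5474, 1.5474)

At (3, -3): F = (-161.0000, -3.0000).
Jacobian J = [[-4·b^2 + 5·b, -8·a·b + 5·a + 2·b + 5], [-b, -a - 2·b]].
At the point, J = [[-51.0000, 86.0000], [3.0000, 3.0000]] (det J = -411.0000).
Solving J·Δ = −F gives Δ = (-0.5474, 1.5474).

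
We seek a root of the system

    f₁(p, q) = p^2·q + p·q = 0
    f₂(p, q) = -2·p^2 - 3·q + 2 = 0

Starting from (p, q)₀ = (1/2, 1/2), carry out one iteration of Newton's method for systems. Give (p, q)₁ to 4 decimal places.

At (1/2, 1/2): F = (0.3750, 0.0000).
Jacobian J = [[2·p·q + q, p^2 + p], [-4·p, -3]].
At the point, J = [[1.0000, 0.7500], [-2.0000, -3.0000]] (det J = -1.5000).
Solving J·Δ = −F gives Δ = (-0.7500, 0.5000).
Then the next iterate is (p, q)₁ = (-0.2500, 1.0000).

(-0.2500, 1.0000)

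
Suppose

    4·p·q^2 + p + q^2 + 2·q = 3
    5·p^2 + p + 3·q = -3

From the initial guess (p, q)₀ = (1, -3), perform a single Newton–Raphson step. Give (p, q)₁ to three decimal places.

(0.735, -2.029)

At (1, -3): F = (37.000, 0.000).
Jacobian J = [[4·q^2 + 1, 8·p·q + 2·q + 2], [10·p + 1, 3]].
At the point, J = [[37.000, -28.000], [11.000, 3.000]] (det J = 419.000).
Solving J·Δ = −F gives Δ = (-0.265, 0.971).
Then the next iterate is (p, q)₁ = (0.735, -2.029).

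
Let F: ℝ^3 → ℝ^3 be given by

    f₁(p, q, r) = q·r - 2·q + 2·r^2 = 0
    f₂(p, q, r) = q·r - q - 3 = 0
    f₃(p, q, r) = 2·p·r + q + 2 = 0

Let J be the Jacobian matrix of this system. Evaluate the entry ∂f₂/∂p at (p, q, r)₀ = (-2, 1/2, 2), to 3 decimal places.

0.000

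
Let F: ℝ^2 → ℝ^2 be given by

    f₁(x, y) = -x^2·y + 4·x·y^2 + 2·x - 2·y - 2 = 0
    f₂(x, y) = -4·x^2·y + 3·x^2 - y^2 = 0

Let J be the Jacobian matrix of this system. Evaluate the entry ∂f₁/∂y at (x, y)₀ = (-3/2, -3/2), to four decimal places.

∂f₁/∂y = -x^2 + 8·x·y - 2.
At (-3/2, -3/2) this is 13.7500.

13.7500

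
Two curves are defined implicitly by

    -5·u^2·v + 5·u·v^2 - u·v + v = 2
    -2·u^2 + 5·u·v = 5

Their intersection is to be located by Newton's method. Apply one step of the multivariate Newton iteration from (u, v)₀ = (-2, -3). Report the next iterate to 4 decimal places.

At (-2, -3): F = (-41.0000, 17.0000).
Jacobian J = [[-10·u·v + 5·v^2 - v, -5·u^2 + 10·u·v - u + 1], [-4·u + 5·v, 5·u]].
At the point, J = [[-12.0000, 43.0000], [-7.0000, -10.0000]] (det J = 421.0000).
Solving J·Δ = −F gives Δ = (0.7625, 1.1663).
Then the next iterate is (u, v)₁ = (-1.2375, -1.8337).

(-1.2375, -1.8337)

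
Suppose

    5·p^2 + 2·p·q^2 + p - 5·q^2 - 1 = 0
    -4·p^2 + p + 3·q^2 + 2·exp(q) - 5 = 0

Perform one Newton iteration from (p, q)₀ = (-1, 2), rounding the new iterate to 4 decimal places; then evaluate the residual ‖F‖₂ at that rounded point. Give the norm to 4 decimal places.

At (-1, 2): F = (-25.0000, 16.778112).
Jacobian J = [[10·p + 2·q^2 + 1, 4·p·q - 10·q], [-8·p + 1, 6·q + 2·exp(q)]].
At the point, J = [[-1.0000, -28.0000], [9.0000, 26.778112]] (det J = 225.221888).
Solving J·Δ = −F gives Δ = (0.8865, -0.9245).
Then the next iterate is (p, q)₁ = (-0.1135, 1.0755).
Re-evaluating at (-0.1135, 1.0755): F = (-7.095161, 4.167988), so ‖F‖₂ = 8.2288.

8.2288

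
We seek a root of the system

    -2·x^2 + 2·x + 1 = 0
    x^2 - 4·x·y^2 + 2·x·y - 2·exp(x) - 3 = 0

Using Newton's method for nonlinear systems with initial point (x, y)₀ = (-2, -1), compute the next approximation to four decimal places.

(-0.9000, -0.9284)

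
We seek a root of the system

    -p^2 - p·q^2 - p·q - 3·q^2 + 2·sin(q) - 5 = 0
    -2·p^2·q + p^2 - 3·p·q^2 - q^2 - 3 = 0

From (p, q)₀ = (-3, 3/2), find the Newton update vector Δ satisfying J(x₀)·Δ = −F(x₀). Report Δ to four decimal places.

At (-3, 3/2): F = (-7.505010, -3.0000).
Jacobian J = [[-2·p - q^2 - q, -2·p·q - p - 6·q + 2·cos(q)], [-4·p·q + 2·p - 3·q^2, -2·p^2 - 6·p·q - 2·q]].
At the point, J = [[2.2500, 3.141474], [5.2500, 6.0000]] (det J = -2.992741).
Solving J·Δ = −F gives Δ = (-11.8973, 10.9102).

(-11.8973, 10.9102)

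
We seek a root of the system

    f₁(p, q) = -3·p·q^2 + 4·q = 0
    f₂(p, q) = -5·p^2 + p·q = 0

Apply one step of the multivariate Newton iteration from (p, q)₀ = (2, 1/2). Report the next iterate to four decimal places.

(1.0864, 1.0926)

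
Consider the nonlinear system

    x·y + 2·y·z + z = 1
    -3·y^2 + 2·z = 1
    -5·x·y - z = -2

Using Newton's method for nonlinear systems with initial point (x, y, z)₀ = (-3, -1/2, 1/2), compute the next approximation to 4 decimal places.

(-4.3846, 0.0962, -0.0192)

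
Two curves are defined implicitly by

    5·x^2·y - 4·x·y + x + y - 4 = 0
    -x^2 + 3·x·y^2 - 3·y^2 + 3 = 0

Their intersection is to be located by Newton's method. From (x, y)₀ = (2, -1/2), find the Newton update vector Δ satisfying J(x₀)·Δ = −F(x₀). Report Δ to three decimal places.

At (2, -1/2): F = (-8.500, -0.250).
Jacobian J = [[10·x·y - 4·y + 1, 5·x^2 - 4·x + 1], [-2·x + 3·y^2, 6·x·y - 6·y]].
At the point, J = [[-7.000, 13.000], [-3.250, -3.000]] (det J = 63.250).
Solving J·Δ = −F gives Δ = (-0.455, 0.409).

(-0.455, 0.409)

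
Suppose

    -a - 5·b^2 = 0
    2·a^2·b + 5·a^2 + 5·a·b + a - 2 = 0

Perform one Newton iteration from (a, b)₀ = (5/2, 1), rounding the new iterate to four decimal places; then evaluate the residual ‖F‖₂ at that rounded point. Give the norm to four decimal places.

At (5/2, 1): F = (-7.5000, 56.7500).
Jacobian J = [[-1, -10·b], [4·a·b + 10·a + 5·b + 1, 2·a^2 + 5·a]].
At the point, J = [[-1.0000, -10.0000], [41.0000, 25.0000]] (det J = 385.0000).
Solving J·Δ = −F gives Δ = (-0.9870, -0.6513).
Then the next iterate is (a, b)₁ = (1.5130, 0.3487).
Re-evaluating at (1.5130, 0.3487): F = (-2.120958, 15.193227), so ‖F‖₂ = 15.3406.

15.3406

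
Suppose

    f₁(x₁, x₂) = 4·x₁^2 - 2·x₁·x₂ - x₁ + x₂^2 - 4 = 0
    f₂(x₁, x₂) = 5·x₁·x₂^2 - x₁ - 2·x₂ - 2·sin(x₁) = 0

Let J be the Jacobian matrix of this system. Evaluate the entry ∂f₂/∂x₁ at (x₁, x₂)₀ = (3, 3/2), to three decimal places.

∂f₂/∂x₁ = 5·x₂^2 - 2·cos(x₁) - 1.
At (3, 3/2) this is 12.230.

12.230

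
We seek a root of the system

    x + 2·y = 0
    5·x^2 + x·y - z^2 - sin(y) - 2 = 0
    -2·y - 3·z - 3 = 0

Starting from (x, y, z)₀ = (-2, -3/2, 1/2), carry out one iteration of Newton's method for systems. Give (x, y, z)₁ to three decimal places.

(-1.099, 0.550, -1.366)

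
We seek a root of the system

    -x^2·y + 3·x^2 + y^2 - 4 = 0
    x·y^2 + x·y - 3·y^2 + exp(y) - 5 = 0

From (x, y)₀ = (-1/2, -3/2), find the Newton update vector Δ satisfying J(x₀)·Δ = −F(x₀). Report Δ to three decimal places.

(-1.035, 1.240)

At (-1/2, -3/2): F = (-0.625, -11.90187).
Jacobian J = [[-2·x·y + 6·x, -x^2 + 2·y], [y^2 + y, 2·x·y + x - 6·y + exp(y)]].
At the point, J = [[-4.500, -3.250], [0.750, 10.22313]] (det J = -43.56659).
Solving J·Δ = −F gives Δ = (-1.035, 1.240).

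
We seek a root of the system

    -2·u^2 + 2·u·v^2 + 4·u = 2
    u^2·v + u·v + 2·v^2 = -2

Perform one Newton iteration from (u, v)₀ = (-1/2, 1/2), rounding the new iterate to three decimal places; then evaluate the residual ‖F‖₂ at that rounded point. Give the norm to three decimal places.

At (-1/2, 1/2): F = (-4.750, 2.375).
Jacobian J = [[-4·u + 2·v^2 + 4, 4·u·v], [2·u·v + v, u^2 + u + 4·v]].
At the point, J = [[6.500, -1.000], [0.000, 1.750]] (det J = 11.375).
Solving J·Δ = −F gives Δ = (0.522, -1.357).
Then the next iterate is (u, v)₁ = (0.022, -0.857).
Re-evaluating at (0.022, -0.857): F = (-1.88065, 3.44963), so ‖F‖₂ = 3.929.

3.929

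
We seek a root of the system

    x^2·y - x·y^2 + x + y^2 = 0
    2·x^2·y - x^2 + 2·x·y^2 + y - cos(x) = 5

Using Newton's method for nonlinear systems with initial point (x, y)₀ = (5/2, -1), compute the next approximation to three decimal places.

(0.886, -1.305)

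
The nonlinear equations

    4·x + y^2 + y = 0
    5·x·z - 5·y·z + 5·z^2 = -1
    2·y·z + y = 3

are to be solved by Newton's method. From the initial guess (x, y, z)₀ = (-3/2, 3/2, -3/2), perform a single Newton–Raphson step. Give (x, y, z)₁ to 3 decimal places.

At (-3/2, 3/2, -3/2): F = (-2.250, 34.750, -6.000).
Jacobian J = [[4, 2·y + 1, 0], [5·z, -5·z, 5·x - 5·y + 10·z], [0, 2·z + 1, 2·y]].
At the point, J = [[4.000, 4.000, 0.000], [-7.500, 7.500, -30.000], [0.000, -2.000, 3.000]] (det J = -60.000).
Solving J·Δ = −F gives Δ = (6.456, -5.894, -1.929).
Then the next iterate is (x, y, z)₁ = (4.956, -4.394, -3.429).

(4.956, -4.394, -3.429)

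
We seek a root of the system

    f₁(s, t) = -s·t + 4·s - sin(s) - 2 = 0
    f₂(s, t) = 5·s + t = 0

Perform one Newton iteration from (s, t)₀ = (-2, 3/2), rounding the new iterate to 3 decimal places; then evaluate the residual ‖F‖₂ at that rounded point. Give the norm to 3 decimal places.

At (-2, 3/2): F = (-6.09070, -8.500).
Jacobian J = [[-t - cos(s) + 4, -s], [5, 1]].
At the point, J = [[2.91615, 2.000], [5.000, 1.000]] (det J = -7.08385).
Solving J·Δ = −F gives Δ = (1.540, 0.800).
Then the next iterate is (s, t)₁ = (-0.460, 2.300).
Re-evaluating at (-0.460, 2.300): F = (-2.33805, 0.000), so ‖F‖₂ = 2.338.

2.338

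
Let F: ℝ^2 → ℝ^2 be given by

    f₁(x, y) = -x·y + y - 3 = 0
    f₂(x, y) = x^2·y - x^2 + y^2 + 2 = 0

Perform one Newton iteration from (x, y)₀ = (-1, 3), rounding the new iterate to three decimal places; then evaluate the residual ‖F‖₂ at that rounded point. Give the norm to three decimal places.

At (-1, 3): F = (3.000, 13.000).
Jacobian J = [[-y, -x + 1], [2·x·y - 2·x, x^2 + 2·y]].
At the point, J = [[-3.000, 2.000], [-4.000, 7.000]] (det J = -13.000).
Solving J·Δ = −F gives Δ = (-0.385, -2.077).
Then the next iterate is (x, y)₁ = (-1.385, 0.923).
Re-evaluating at (-1.385, 0.923): F = (-0.79865, 2.70423), so ‖F‖₂ = 2.820.

2.820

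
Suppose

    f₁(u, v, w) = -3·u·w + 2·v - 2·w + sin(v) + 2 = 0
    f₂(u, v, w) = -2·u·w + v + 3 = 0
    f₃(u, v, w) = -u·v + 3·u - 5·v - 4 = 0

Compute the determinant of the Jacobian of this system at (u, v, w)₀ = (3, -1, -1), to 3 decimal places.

15.033

J = [[-3·w, cos(v) + 2, -3·u - 2], [-2·w, 1, -2·u], [-v + 3, -u - 5, 0]].
At the point, J = [[3.000, 2.54030, -11.000], [2.000, 1.000, -6.000], [4.000, -8.000, 0.000]].
det J = 15.033.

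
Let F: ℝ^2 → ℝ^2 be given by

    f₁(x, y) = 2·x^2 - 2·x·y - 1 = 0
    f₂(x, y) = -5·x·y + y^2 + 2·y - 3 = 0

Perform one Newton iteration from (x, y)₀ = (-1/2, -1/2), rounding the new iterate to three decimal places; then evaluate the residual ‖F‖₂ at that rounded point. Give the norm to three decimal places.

At (-1/2, -1/2): F = (-1.000, -5.000).
Jacobian J = [[4·x - 2·y, -2·x], [-5·y, -5·x + 2·y + 2]].
At the point, J = [[-1.000, 1.000], [2.500, 3.500]] (det J = -6.000).
Solving J·Δ = −F gives Δ = (0.250, 1.250).
Then the next iterate is (x, y)₁ = (-0.250, 0.750).
Re-evaluating at (-0.250, 0.750): F = (-0.500, 0.000), so ‖F‖₂ = 0.500.

0.500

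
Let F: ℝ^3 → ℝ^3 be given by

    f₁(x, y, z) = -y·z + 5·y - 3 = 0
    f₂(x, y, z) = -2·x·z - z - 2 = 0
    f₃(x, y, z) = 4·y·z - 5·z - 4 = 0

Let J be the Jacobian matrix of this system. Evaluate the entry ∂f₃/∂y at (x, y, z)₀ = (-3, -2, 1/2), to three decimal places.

∂f₃/∂y = 4·z.
At (-3, -2, 1/2) this is 2.000.

2.000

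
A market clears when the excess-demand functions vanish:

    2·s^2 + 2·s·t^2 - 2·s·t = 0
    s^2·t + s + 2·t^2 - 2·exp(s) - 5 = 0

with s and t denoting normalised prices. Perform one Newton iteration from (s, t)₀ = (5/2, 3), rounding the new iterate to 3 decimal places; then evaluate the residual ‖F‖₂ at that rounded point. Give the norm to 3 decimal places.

At (5/2, 3): F = (42.500, 9.88501).
Jacobian J = [[4·s + 2·t^2 - 2·t, 4·s·t - 2·s], [2·s·t - 2·exp(s) + 1, s^2 + 4·t]].
At the point, J = [[22.000, 25.000], [-8.36499, 18.250]] (det J = 610.62470).
Solving J·Δ = −F gives Δ = (-0.866, -0.938).
Then the next iterate is (s, t)₁ = (1.634, 2.062).
Re-evaluating at (1.634, 2.062): F = (12.49632, 0.39448), so ‖F‖₂ = 12.503.

12.503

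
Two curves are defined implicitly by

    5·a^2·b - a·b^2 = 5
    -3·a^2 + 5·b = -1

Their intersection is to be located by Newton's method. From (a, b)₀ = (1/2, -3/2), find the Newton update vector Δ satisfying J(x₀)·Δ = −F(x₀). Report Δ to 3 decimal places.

(-0.495, 1.153)

At (1/2, -3/2): F = (-8.000, -7.250).
Jacobian J = [[10·a·b - b^2, 5·a^2 - 2·a·b], [-6·a, 5]].
At the point, J = [[-9.750, 2.750], [-3.000, 5.000]] (det J = -40.500).
Solving J·Δ = −F gives Δ = (-0.495, 1.153).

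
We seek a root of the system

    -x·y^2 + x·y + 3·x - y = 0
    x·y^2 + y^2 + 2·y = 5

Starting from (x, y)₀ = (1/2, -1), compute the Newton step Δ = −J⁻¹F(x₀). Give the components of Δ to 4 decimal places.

At (1/2, -1): F = (1.5000, -5.5000).
Jacobian J = [[-y^2 + y + 3, -2·x·y + x - 1], [y^2, 2·x·y + 2·y + 2]].
At the point, J = [[1.0000, 0.5000], [1.0000, -1.0000]] (det J = -1.5000).
Solving J·Δ = −F gives Δ = (0.8333, -4.6667).

(0.8333, -4.6667)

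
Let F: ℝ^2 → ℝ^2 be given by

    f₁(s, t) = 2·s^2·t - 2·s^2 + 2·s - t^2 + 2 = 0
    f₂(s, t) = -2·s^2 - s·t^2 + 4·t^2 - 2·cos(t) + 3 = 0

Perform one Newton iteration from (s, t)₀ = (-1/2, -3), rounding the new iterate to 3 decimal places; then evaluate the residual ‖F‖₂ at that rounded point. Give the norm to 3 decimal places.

10.253

At (-1/2, -3): F = (-10.000, 44.97998).
Jacobian J = [[4·s·t - 4·s + 2, 2·s^2 - 2·t], [-4·s - t^2, -2·s·t + 8·t + 2·sin(t)]].
At the point, J = [[10.000, 6.500], [-7.000, -27.28224]] (det J = -227.32240).
Solving J·Δ = −F gives Δ = (-0.086, 1.671).
Then the next iterate is (s, t)₁ = (-0.586, -1.329).
Re-evaluating at (-0.586, -1.329): F = (-2.53778, 9.93430), so ‖F‖₂ = 10.253.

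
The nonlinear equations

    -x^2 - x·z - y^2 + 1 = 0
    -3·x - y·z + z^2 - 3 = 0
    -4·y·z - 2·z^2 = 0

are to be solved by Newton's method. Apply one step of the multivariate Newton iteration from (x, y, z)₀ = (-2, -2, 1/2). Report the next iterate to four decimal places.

(-1.0317, -1.1905, 0.1865)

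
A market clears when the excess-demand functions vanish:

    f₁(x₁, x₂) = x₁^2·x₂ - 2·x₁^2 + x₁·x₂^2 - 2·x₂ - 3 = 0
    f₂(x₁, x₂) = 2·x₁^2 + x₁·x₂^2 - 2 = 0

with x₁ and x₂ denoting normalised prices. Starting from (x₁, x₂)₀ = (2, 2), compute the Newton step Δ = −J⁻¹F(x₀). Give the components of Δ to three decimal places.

At (2, 2): F = (1.000, 14.000).
Jacobian J = [[2·x₁·x₂ - 4·x₁ + x₂^2, x₁^2 + 2·x₁·x₂ - 2], [4·x₁ + x₂^2, 2·x₁·x₂]].
At the point, J = [[4.000, 10.000], [12.000, 8.000]] (det J = -88.000).
Solving J·Δ = −F gives Δ = (-1.500, 0.500).

(-1.500, 0.500)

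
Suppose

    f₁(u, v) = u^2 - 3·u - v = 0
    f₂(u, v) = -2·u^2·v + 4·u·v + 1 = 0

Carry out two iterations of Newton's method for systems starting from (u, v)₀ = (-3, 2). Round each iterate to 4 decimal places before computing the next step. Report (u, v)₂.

At (-3, 2): F = (16.0000, -59.0000).
Jacobian J = [[2·u - 3, -1], [-4·u·v + 4·v, -2·u^2 + 4·u]].
At the point, J = [[-9.0000, -1.0000], [32.0000, -30.0000]] (det J = 302.0000).
Solving J·Δ = −F gives Δ = (1.7848, -0.0629).
Then the next iterate is (u, v)₁ = (-1.2152, 1.9371).
Round to (-1.2152, 1.9371) and repeat: F = (3.185211, -14.136930), J = [[-5.4304, -1.0000], [17.164256, -7.814222]].
Δ = (0.6548, -0.3708), so (u, v)₂ = (-0.5604, 1.5663).

(-0.5604, 1.5663)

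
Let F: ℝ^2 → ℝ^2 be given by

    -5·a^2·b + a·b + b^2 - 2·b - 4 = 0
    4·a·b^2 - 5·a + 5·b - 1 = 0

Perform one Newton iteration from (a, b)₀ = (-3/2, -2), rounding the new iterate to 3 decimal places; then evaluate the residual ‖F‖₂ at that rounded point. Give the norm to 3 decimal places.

At (-3/2, -2): F = (29.500, -27.500).
Jacobian J = [[-10·a·b + b, -5·a^2 + a + 2·b - 2], [4·b^2 - 5, 8·a·b + 5]].
At the point, J = [[-32.000, -18.750], [11.000, 29.000]] (det J = -721.750).
Solving J·Δ = −F gives Δ = (0.471, 0.770).
Then the next iterate is (a, b)₁ = (-1.029, -1.230).
Re-evaluating at (-1.029, -1.230): F = (7.75044, -8.23210), so ‖F‖₂ = 11.306.

11.306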